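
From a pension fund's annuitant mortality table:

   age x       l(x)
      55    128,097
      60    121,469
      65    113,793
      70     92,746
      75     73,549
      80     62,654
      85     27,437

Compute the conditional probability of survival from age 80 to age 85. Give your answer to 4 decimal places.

The conditional survival probability is l(85)/l(80) = 27,437/62,654 = 0.437913.

0.4379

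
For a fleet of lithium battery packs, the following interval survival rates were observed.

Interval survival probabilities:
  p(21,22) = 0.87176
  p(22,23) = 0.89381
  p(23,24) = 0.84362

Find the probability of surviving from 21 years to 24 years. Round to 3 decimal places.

0.657

Chaining the interval survival probabilities: 0.87176 × 0.89381 × 0.84362.
= 0.657338.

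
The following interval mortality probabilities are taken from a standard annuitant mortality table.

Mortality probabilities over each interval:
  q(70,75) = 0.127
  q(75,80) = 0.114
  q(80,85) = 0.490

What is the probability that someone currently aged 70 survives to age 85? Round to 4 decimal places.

Chaining the interval survival probabilities: (1 − 0.127) × (1 − 0.114) × (1 − 0.490).
= 0.873 × 0.886 × 0.510 = 0.394474.

0.3945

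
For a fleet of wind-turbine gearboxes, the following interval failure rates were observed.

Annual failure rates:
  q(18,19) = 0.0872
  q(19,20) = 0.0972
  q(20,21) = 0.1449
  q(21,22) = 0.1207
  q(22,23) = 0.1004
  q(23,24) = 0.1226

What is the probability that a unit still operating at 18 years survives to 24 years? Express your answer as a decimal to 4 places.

0.4891

Survival from 18 to 24 is the product of surviving each interval: (1 − 0.0872) × (1 − 0.0972) × (1 − 0.1449) × (1 − 0.1207) × (1 − 0.1004) × (1 − 0.1226).
= 0.9128 × 0.9028 × 0.8551 × 0.8793 × 0.8996 × 0.8774 = 0.489067.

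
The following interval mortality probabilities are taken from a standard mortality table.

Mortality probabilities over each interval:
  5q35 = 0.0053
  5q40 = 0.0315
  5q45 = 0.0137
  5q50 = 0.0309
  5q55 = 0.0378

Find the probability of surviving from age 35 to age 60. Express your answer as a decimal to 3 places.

Chaining the interval survival probabilities: (1 − 0.0053) × (1 − 0.0315) × (1 − 0.0137) × (1 − 0.0309) × (1 − 0.0378).
= 0.9947 × 0.9685 × 0.9863 × 0.9691 × 0.9622 = 0.886002.

0.886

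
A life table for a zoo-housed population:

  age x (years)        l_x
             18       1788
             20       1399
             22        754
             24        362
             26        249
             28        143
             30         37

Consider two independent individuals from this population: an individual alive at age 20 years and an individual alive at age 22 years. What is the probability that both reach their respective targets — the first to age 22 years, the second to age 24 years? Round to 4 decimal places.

p₁ = l_22/l_20 = 754/1399 = 0.538956; p₂ = l_24/l_22 = 362/754 = 0.480106.
P(both) = p₁ × p₂ = 0.538956 × 0.480106 = 0.258756.

0.2588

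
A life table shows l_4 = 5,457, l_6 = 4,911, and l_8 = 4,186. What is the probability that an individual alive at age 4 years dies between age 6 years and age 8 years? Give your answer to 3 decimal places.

0.133

This is the probability of reaching 6 but not 8, conditional on being alive at 4: (l_6 − l_8) / l_4.
= (4,911 − 4,186) / 5,457 = 725 / 5,457 = 0.132857.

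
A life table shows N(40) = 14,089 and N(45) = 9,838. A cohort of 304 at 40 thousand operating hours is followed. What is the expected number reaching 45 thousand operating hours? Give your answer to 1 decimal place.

212.3

The relevant probability is 9,838/14,089 = 0.698275.
Expected number = 304 × 0.698275 = 212.3.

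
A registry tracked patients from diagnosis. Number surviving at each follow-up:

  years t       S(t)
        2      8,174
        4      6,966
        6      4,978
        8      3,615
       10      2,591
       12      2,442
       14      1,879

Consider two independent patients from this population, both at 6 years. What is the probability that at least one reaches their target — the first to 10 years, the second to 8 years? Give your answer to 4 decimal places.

0.8687

p₁ = S(10)/S(6) = 2,591/4,978 = 0.520490; p₂ = S(8)/S(6) = 3,615/4,978 = 0.726195.
P(at least one) = 1 − (1−p₁)(1−p₂) = 1 − 0.479510 × 0.273805 = 0.868708.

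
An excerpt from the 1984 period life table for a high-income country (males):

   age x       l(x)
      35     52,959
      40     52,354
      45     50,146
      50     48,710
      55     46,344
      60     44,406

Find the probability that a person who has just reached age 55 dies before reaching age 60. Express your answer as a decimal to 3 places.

0.042

P(die before 60 | alive at 55) = 1 − l(60)/l(55) = 1 − 44,406/46,344 = (1,938)/46,344 = 0.041818.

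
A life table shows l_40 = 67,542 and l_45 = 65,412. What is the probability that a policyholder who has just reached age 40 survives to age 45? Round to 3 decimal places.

0.968

We want 5p40 = l_45/l_40.
The conditional survival probability is l_45/l_40 = 65,412/67,542 = 0.968464.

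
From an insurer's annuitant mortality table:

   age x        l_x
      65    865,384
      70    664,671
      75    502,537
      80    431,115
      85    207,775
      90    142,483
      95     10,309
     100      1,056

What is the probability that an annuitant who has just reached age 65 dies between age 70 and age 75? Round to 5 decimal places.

0.18735

This is the probability of reaching 70 but not 75, conditional on being alive at 65: (l_70 − l_75) / l_65.
= (664,671 − 502,537) / 865,384 = 162,134 / 865,384 = 0.187355.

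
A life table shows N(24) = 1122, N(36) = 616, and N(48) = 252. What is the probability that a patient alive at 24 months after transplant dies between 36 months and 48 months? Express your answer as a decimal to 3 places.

0.324

This is the probability of reaching 36 but not 48, conditional on being alive at 24: (N(36) − N(48)) / N(24).
= (616 − 252) / 1122 = 364 / 1122 = 0.324421.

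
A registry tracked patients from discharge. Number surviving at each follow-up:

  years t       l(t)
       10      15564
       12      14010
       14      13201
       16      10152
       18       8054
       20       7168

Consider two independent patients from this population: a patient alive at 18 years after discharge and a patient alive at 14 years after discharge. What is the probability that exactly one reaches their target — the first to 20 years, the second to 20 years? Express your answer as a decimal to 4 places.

0.4665

p₁ = l(20)/l(18) = 7168/8054 = 0.889993; p₂ = l(20)/l(14) = 7168/13201 = 0.542989.
P(exactly one) = p₁(1−p₂) + (1−p₁)p₂ = 0.406737 + 0.059733 = 0.466469.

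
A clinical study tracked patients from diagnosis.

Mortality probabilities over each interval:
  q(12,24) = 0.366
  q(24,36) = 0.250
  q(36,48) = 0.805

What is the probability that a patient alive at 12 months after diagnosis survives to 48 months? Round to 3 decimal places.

0.093

Chaining the interval survival probabilities: (1 − 0.366) × (1 − 0.250) × (1 − 0.805).
= 0.634 × 0.750 × 0.195 = 0.092723.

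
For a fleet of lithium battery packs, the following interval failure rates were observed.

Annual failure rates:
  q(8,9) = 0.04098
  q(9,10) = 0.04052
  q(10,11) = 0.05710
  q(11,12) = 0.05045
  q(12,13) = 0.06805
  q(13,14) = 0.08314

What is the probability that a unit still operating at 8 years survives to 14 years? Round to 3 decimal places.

0.704

Chaining the interval survival probabilities: (1 − 0.04098) × (1 − 0.04052) × (1 − 0.05710) × (1 − 0.05045) × (1 − 0.06805) × (1 − 0.08314).
= 0.95902 × 0.95948 × 0.94290 × 0.94955 × 0.93195 × 0.91686 = 0.703951.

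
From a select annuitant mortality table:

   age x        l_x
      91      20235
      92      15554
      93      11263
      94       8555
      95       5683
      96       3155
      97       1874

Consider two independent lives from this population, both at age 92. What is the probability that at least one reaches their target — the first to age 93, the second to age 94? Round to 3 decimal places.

0.876

p₁ = l_93/l_92 = 11263/15554 = 0.724122; p₂ = l_94/l_92 = 8555/15554 = 0.550019.
P(at least one) = 1 − (1−p₁)(1−p₂) = 1 − 0.275878 × 0.449981 = 0.875860.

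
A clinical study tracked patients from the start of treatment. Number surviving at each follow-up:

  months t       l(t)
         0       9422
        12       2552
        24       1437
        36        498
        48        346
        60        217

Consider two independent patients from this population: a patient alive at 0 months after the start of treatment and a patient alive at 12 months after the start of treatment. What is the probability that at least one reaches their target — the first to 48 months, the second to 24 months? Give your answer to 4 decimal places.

0.5791

p₁ = l(48)/l(0) = 346/9422 = 0.036723; p₂ = l(24)/l(12) = 1437/2552 = 0.563088.
P(at least one) = 1 − (1−p₁)(1−p₂) = 1 − 0.963277 × 0.436912 = 0.579133.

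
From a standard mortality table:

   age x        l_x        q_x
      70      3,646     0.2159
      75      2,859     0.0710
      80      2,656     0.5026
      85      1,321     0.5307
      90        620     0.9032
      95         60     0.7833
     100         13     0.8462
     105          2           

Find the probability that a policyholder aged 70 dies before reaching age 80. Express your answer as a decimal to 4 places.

0.2715

P(die before 80 | alive at 70) = 1 − l_80/l_70 = 1 − 2,656/3,646 = (990)/3,646 = 0.271530.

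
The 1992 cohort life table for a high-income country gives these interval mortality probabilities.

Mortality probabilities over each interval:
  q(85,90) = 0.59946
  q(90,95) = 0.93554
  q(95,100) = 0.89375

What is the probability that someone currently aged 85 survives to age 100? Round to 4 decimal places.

Chaining the interval survival probabilities: (1 − 0.59946) × (1 − 0.93554) × (1 − 0.89375).
= 0.40054 × 0.06446 × 0.10625 = 0.002743.

0.0027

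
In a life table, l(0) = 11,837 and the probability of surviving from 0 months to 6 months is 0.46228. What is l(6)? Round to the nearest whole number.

5472

l(6) = l(0) × p = 11,837 × 0.46228 = 5472.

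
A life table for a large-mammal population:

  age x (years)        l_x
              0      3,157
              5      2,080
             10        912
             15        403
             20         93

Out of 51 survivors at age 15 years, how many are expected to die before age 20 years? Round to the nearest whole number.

The relevant probability is 1 − 93/403 = 0.769231.
Expected number = 51 × 0.769231 = 39.

39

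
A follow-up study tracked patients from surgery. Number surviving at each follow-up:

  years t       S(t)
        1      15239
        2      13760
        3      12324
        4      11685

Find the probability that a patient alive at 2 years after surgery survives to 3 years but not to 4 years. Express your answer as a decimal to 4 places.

This is the probability of reaching 3 but not 4, conditional on being alive at 2: (S(3) − S(4)) / S(2).
= (12324 − 11685) / 13760 = 639 / 13760 = 0.046439.

0.0464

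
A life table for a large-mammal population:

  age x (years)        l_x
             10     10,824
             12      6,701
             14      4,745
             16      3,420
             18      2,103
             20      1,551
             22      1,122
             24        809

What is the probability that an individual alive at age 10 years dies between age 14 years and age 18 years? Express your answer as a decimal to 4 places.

This is the probability of reaching 14 but not 18, conditional on being alive at 10: (l_14 − l_18) / l_10.
= (4,745 − 2,103) / 10,824 = 2,642 / 10,824 = 0.244087.

0.2441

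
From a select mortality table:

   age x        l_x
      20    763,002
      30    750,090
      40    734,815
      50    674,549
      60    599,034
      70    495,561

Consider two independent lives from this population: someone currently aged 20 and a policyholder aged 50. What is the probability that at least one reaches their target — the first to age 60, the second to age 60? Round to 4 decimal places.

p₁ = l_60/l_20 = 599,034/763,002 = 0.785101; p₂ = l_60/l_50 = 599,034/674,549 = 0.888051.
P(at least one) = 1 − (1−p₁)(1−p₂) = 1 − 0.214899 × 0.111949 = 0.975942.

0.9759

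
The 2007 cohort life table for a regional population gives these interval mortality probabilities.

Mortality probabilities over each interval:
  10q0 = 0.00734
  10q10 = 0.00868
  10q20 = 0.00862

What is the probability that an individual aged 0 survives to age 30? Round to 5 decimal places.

30p0 = (1 − 0.00734) × (1 − 0.00868) × (1 − 0.00862).
= 0.99266 × 0.99132 × 0.99138 = 0.975561.

0.97556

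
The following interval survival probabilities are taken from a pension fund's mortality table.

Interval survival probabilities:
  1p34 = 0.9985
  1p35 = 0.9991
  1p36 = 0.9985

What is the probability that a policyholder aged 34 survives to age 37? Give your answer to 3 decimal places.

Chaining the interval survival probabilities: 0.9985 × 0.9991 × 0.9985.
= 0.996105.

0.996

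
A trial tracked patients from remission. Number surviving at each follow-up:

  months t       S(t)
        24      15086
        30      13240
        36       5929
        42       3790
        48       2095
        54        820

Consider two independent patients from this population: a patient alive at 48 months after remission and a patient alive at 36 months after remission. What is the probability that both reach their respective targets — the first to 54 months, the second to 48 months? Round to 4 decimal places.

0.1383

p₁ = S(54)/S(48) = 820/2095 = 0.391408; p₂ = S(48)/S(36) = 2095/5929 = 0.353348.
P(both) = p₁ × p₂ = 0.391408 × 0.353348 = 0.138303.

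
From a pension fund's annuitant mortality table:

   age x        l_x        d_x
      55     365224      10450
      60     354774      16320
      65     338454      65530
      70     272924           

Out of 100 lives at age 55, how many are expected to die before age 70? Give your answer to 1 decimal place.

25.3

The relevant probability is 1 − 272924/365224 = 0.252722.
Expected number = 100 × 0.252722 = 25.3.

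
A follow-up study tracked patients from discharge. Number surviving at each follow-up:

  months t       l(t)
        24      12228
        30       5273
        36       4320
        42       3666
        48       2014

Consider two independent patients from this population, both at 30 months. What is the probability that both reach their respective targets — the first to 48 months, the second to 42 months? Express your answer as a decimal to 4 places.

0.2655

p₁ = l(48)/l(30) = 2014/5273 = 0.381946; p₂ = l(42)/l(30) = 3666/5273 = 0.695240.
P(both) = p₁ × p₂ = 0.381946 × 0.695240 = 0.265544.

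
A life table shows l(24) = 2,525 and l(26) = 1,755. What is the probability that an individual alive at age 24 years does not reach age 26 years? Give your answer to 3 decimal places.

0.305

P(die before 26 | alive at 24) = 1 − l(26)/l(24) = 1 − 1,755/2,525 = (770)/2,525 = 0.304950.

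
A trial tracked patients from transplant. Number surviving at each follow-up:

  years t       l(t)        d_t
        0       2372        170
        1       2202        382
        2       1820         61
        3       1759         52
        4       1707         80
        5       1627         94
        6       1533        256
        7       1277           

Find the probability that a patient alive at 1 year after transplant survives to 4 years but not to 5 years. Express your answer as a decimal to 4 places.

This is the probability of reaching 4 but not 5, conditional on being alive at 1: (l(4) − l(5)) / l(1).
= (1707 − 1627) / 2202 = 80 / 2202 = 0.036331.

0.0363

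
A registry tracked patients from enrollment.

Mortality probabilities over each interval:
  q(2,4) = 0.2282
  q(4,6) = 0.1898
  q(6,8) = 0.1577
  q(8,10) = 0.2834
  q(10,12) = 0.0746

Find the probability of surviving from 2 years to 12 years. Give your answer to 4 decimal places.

0.3493

Survival from 2 to 12 is the product of surviving each interval: (1 − 0.2282) × (1 − 0.1898) × (1 − 0.1577) × (1 − 0.2834) × (1 − 0.0746).
= 0.7718 × 0.8102 × 0.8423 × 0.7166 × 0.9254 = 0.349277.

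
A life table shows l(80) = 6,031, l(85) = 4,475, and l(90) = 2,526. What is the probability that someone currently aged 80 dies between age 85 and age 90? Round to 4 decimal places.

This is the probability of reaching 85 but not 90, conditional on being alive at 80: (l(85) − l(90)) / l(80).
= (4,475 − 2,526) / 6,031 = 1,949 / 6,031 = 0.323164.

0.3232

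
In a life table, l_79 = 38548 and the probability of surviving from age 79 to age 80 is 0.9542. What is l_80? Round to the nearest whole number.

l_80 = l_79 × p = 38548 × 0.9542 = 36783.

36783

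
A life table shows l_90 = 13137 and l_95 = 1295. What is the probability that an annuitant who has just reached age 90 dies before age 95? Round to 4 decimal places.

0.9014

P(die before 95 | alive at 90) = 1 − l_95/l_90 = 1 − 1295/13137 = (11842)/13137 = 0.901423.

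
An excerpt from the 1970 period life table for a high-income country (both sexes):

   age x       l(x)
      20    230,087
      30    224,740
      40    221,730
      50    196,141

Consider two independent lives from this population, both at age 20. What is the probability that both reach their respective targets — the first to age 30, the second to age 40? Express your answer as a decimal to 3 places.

0.941

p₁ = l(30)/l(20) = 224,740/230,087 = 0.976761; p₂ = l(40)/l(20) = 221,730/230,087 = 0.963679.
P(both) = p₁ × p₂ = 0.976761 × 0.963679 = 0.941284.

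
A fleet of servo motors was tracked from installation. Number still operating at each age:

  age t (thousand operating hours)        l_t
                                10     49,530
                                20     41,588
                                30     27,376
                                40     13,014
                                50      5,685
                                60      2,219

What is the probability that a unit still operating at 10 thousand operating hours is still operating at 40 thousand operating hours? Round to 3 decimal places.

The conditional survival probability is l_40/l_10 = 13,014/49,530 = 0.262750.

0.263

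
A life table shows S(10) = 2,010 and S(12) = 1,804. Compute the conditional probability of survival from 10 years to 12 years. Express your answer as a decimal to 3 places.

0.898

The conditional survival probability is S(12)/S(10) = 1,804/2,010 = 0.897512.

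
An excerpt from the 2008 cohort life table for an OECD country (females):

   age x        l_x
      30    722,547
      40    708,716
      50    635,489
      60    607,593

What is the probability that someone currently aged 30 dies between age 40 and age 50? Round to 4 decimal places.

We want 10|10q30 = (l_40 − l_50)/l_30.
This is the probability of reaching 40 but not 50, conditional on being alive at 30: (l_40 − l_50) / l_30.
= (708,716 − 635,489) / 722,547 = 73,227 / 722,547 = 0.101346.

0.1013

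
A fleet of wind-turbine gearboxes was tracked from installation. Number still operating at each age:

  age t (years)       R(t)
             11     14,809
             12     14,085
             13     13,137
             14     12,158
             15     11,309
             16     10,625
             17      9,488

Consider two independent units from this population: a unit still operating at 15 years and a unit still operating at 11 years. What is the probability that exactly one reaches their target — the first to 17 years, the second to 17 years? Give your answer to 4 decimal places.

0.4046

p₁ = R(17)/R(15) = 9,488/11,309 = 0.838978; p₂ = R(17)/R(11) = 9,488/14,809 = 0.640691.
P(exactly one) = p₁(1−p₂) + (1−p₁)p₂ = 0.301452 + 0.103165 = 0.404618.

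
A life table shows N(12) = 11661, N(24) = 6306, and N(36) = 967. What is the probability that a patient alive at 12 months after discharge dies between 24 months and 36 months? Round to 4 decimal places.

This is the probability of reaching 24 but not 36, conditional on being alive at 12: (N(24) − N(36)) / N(12).
= (6306 − 967) / 11661 = 5339 / 11661 = 0.457851.

0.4579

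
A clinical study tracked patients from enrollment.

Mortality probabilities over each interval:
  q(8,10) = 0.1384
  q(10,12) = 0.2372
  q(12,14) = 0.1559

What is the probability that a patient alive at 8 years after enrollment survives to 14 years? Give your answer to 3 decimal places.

0.555

Chaining the interval survival probabilities: (1 − 0.1384) × (1 − 0.2372) × (1 − 0.1559).
= 0.8616 × 0.7628 × 0.8441 = 0.554767.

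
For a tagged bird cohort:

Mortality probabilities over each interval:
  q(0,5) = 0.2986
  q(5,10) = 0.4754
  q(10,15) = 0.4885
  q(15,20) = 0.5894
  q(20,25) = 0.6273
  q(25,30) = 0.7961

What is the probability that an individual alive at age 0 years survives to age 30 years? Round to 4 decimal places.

0.0059

Survival from 0 to 30 is the product of surviving each interval: (1 − 0.2986) × (1 − 0.4754) × (1 − 0.4885) × (1 − 0.5894) × (1 − 0.6273) × (1 − 0.7961).
= 0.7014 × 0.5246 × 0.5115 × 0.4106 × 0.3727 × 0.2039 = 0.005873.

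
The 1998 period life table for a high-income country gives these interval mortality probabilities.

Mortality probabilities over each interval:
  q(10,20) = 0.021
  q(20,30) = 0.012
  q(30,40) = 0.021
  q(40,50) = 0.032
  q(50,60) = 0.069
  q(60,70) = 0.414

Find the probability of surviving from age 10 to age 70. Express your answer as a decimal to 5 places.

Chaining the interval survival probabilities: (1 − 0.021) × (1 − 0.012) × (1 − 0.021) × (1 − 0.032) × (1 − 0.069) × (1 − 0.414).
= 0.979 × 0.988 × 0.979 × 0.968 × 0.931 × 0.586 = 0.500086.

0.50009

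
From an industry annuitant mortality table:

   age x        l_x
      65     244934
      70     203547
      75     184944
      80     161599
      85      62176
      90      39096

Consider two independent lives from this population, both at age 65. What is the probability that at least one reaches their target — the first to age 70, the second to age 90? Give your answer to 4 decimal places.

p₁ = l_70/l_65 = 203547/244934 = 0.831028; p₂ = l_90/l_65 = 39096/244934 = 0.159619.
P(at least one) = 1 − (1−p₁)(1−p₂) = 1 − 0.168972 × 0.840381 = 0.857999.

0.8580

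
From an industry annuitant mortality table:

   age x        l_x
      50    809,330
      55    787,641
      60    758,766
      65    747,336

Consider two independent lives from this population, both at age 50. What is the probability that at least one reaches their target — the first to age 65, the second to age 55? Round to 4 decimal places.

p₁ = l_65/l_50 = 747,336/809,330 = 0.923401; p₂ = l_55/l_50 = 787,641/809,330 = 0.973201.
P(at least one) = 1 − (1−p₁)(1−p₂) = 1 − 0.076599 × 0.026799 = 0.997947.

0.9979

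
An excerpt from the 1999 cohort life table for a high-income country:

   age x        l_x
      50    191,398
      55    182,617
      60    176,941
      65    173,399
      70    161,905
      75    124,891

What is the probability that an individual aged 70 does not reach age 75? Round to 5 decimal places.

P(die before 75 | alive at 70) = 1 − l_75/l_70 = 1 − 124,891/161,905 = (37,014)/161,905 = 0.228616.

0.22862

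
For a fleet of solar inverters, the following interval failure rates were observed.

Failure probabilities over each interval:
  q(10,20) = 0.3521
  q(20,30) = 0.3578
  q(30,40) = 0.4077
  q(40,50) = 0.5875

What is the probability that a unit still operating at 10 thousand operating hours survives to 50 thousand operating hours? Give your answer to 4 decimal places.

0.1017

P(survive 10→50) = (1 − 0.3521) × (1 − 0.3578) × (1 − 0.4077) × (1 − 0.5875).
= 0.6479 × 0.6422 × 0.5923 × 0.4125 = 0.101659.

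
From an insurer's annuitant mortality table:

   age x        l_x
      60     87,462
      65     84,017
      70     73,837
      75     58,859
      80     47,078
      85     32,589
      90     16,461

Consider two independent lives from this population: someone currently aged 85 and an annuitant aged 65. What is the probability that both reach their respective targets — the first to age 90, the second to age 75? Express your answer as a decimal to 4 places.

p₁ = l_90/l_85 = 16,461/32,589 = 0.505109; p₂ = l_75/l_65 = 58,859/84,017 = 0.700561.
P(both) = p₁ × p₂ = 0.505109 × 0.700561 = 0.353860.

0.3539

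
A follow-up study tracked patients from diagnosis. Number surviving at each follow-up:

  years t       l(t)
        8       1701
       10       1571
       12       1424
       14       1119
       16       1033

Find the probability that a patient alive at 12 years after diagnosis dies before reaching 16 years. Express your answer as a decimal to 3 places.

P(die before 16 | alive at 12) = 1 − l(16)/l(12) = 1 − 1033/1424 = (391)/1424 = 0.274579.

0.275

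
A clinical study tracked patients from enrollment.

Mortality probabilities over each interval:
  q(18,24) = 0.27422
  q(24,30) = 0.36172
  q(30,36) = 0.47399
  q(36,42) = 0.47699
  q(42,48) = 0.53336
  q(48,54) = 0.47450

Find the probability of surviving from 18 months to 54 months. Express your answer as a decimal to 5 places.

0.03125

P(survive 18→54) = (1 − 0.27422) × (1 − 0.36172) × (1 − 0.47399) × (1 − 0.47699) × (1 − 0.53336) × (1 − 0.47450).
= 0.72578 × 0.63828 × 0.52601 × 0.52301 × 0.46664 × 0.52550 = 0.031252.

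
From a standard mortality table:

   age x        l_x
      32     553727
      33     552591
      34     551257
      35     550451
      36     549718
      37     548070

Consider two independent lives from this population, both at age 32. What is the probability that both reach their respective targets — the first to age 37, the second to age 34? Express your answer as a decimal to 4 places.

0.9854

p₁ = l_37/l_32 = 548070/553727 = 0.989784; p₂ = l_34/l_32 = 551257/553727 = 0.995539.
P(both) = p₁ × p₂ = 0.989784 × 0.995539 = 0.985369.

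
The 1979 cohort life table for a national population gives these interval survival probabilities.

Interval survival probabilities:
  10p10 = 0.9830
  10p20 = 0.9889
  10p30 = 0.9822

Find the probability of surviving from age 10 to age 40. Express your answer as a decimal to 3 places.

0.955

The overall survival probability is 0.9830 × 0.9889 × 0.9822.
= 0.954786.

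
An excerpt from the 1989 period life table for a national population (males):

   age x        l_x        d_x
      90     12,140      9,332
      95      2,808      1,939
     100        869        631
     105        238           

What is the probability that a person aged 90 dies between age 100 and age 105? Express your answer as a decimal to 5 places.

This is the probability of reaching 100 but not 105, conditional on being alive at 90: (l_100 − l_105) / l_90.
= (869 − 238) / 12,140 = 631 / 12,140 = 0.051977.

0.05198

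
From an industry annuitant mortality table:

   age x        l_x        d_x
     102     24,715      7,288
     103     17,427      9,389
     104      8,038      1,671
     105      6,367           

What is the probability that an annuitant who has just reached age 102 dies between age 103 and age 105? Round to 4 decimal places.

We want 1|2q102 = (l_103 − l_105)/l_102.
This is the probability of reaching 103 but not 105, conditional on being alive at 102: (l_103 − l_105) / l_102.
= (17,427 − 6,367) / 24,715 = 11,060 / 24,715 = 0.447502.

0.4475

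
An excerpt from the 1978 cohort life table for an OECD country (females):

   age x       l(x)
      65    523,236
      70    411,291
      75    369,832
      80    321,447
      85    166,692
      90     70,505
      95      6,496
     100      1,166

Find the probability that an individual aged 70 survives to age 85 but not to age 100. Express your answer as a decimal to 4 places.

This is the probability of reaching 85 but not 100, conditional on being alive at 70: (l(85) − l(100)) / l(70).
= (166,692 − 1,166) / 411,291 = 165,526 / 411,291 = 0.402455.

0.4025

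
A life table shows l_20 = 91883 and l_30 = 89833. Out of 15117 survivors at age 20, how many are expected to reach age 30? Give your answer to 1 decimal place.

14779.7

The relevant probability is 89833/91883 = 0.977689.
Expected number = 15117 × 0.977689 = 14779.7.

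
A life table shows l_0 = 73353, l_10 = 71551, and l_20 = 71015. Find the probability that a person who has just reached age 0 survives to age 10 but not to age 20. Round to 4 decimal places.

0.0073

We want 10|10q0 = (l_10 − l_20)/l_0.
This is the probability of reaching 10 but not 20, conditional on being alive at 0: (l_10 − l_20) / l_0.
= (71551 − 71015) / 73353 = 536 / 73353 = 0.007307.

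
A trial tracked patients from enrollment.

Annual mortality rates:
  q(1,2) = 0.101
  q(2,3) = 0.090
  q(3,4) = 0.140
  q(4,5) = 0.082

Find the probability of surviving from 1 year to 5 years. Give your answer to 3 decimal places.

0.646

Chaining the interval survival probabilities: (1 − 0.101) × (1 − 0.090) × (1 − 0.140) × (1 − 0.082).
= 0.899 × 0.910 × 0.860 × 0.918 = 0.645866.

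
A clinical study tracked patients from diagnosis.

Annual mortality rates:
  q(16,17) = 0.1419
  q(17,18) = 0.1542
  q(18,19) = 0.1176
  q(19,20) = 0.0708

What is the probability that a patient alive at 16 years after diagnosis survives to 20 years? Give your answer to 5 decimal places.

0.59509

Survival from 16 to 20 is the product of surviving each interval: (1 − 0.1419) × (1 − 0.1542) × (1 − 0.1176) × (1 − 0.0708).
= 0.8581 × 0.8458 × 0.8824 × 0.9292 = 0.595087.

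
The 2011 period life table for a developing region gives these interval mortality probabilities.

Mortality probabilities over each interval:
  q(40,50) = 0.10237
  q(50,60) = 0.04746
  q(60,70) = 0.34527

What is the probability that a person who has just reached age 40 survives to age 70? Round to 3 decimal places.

Survival from 40 to 70 is the product of surviving each interval: (1 − 0.10237) × (1 − 0.04746) × (1 − 0.34527).
= 0.89763 × 0.95254 × 0.65473 = 0.559813.

0.560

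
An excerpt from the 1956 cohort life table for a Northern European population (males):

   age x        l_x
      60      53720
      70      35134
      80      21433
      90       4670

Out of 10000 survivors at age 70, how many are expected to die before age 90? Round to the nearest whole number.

8671

The relevant probability is 1 − 4670/35134 = 0.867080.
Expected number = 10000 × 0.867080 = 8671.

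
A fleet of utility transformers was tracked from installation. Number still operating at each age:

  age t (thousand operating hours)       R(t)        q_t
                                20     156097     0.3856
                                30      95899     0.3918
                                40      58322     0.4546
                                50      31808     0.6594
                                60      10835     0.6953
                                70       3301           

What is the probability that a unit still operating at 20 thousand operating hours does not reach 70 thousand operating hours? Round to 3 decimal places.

0.979

P(fail before 70 | operational at 20) = 1 − R(70)/R(20) = 1 − 3301/156097 = (152796)/156097 = 0.978853.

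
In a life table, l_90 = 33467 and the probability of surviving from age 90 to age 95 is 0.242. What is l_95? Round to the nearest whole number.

8099

l_95 = l_90 × p = 33467 × 0.242 = 8099.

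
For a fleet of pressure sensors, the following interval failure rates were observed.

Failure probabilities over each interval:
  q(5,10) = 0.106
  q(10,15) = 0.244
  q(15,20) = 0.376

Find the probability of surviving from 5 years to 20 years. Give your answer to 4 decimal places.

0.4217

Survival from 5 to 20 is the product of surviving each interval: (1 − 0.106) × (1 − 0.244) × (1 − 0.376).
= 0.894 × 0.756 × 0.624 = 0.421739.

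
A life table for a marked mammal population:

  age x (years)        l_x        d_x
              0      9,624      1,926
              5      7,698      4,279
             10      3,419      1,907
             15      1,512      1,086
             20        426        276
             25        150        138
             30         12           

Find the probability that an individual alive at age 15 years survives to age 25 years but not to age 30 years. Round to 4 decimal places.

This is the probability of reaching 25 but not 30, conditional on being alive at 15: (l_25 − l_30) / l_15.
= (150 − 12) / 1,512 = 138 / 1,512 = 0.091270.

0.0913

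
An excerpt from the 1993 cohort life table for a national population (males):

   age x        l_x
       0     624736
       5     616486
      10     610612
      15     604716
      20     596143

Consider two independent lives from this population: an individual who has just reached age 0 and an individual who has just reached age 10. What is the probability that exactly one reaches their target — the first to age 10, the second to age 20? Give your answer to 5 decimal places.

0.04523

p₁ = l_10/l_0 = 610612/624736 = 0.977392; p₂ = l_20/l_10 = 596143/610612 = 0.976304.
P(exactly one) = p₁(1−p₂) + (1−p₁)p₂ = 0.023160 + 0.022072 = 0.045233.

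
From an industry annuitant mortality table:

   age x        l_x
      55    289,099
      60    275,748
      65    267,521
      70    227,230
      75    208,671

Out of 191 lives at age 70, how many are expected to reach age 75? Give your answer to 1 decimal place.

The relevant probability is 208,671/227,230 = 0.918325.
Expected number = 191 × 0.918325 = 175.4.

175.4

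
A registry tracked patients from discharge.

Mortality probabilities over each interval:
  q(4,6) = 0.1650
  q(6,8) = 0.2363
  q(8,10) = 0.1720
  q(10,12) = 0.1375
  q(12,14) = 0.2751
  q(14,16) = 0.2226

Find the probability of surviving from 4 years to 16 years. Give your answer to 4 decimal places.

0.2566

Survival from 4 to 16 is the product of surviving each interval: (1 − 0.1650) × (1 − 0.2363) × (1 − 0.1720) × (1 − 0.1375) × (1 − 0.2751) × (1 − 0.2226).
= 0.8350 × 0.7637 × 0.8280 × 0.8625 × 0.7249 × 0.7774 = 0.256638.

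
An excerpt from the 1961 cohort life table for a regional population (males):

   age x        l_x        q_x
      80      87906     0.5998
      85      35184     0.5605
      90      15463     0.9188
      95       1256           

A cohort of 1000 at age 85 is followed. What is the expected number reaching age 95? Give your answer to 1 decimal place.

35.7

The relevant probability is 1256/35184 = 0.035698.
Expected number = 1000 × 0.035698 = 35.7.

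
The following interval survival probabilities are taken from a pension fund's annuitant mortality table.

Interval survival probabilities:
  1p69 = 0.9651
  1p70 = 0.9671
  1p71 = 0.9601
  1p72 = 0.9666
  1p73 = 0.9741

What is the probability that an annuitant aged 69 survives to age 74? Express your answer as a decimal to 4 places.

0.8437

Chaining the interval survival probabilities: 0.9651 × 0.9671 × 0.9601 × 0.9666 × 0.9741.
= 0.843744.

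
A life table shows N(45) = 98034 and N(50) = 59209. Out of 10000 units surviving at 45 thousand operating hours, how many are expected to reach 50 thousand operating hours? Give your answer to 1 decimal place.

The relevant probability is 59209/98034 = 0.603964.
Expected number = 10000 × 0.603964 = 6039.6.

6039.6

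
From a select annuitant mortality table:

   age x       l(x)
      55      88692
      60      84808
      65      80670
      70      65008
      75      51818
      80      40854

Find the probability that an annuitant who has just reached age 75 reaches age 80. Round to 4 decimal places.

0.7884

The conditional survival probability is l(80)/l(75) = 40854/51818 = 0.788413.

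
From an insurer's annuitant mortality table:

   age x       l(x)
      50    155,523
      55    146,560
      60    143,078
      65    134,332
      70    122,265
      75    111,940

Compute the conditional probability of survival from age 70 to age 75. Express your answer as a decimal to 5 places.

0.91555

The conditional survival probability is l(75)/l(70) = 111,940/122,265 = 0.915552.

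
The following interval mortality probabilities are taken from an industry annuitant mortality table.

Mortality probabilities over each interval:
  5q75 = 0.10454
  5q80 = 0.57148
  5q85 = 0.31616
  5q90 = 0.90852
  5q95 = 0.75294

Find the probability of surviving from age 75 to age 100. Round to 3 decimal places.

Chaining the interval survival probabilities: (1 − 0.10454) × (1 − 0.57148) × (1 − 0.31616) × (1 − 0.90852) × (1 − 0.75294).
= 0.89546 × 0.42852 × 0.68384 × 0.09148 × 0.24706 = 0.005931.

0.006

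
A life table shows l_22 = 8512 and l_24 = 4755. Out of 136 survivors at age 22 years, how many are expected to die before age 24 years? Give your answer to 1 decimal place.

The relevant probability is 1 − 4755/8512 = 0.441377.
Expected number = 136 × 0.441377 = 60.0.

60.0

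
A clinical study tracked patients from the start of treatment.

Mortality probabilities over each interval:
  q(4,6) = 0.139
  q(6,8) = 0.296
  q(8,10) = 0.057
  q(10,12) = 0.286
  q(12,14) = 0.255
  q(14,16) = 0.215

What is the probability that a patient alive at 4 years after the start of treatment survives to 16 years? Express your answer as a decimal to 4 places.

Survival from 4 to 16 is the product of surviving each interval: (1 − 0.139) × (1 − 0.296) × (1 − 0.057) × (1 − 0.286) × (1 − 0.255) × (1 − 0.215).
= 0.861 × 0.704 × 0.943 × 0.714 × 0.745 × 0.785 = 0.238678.

0.2387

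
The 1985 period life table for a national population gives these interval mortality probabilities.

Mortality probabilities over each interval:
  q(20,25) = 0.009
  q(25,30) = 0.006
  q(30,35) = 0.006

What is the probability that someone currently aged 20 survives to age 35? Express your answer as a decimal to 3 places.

Survival from 20 to 35 is the product of surviving each interval: (1 − 0.009) × (1 − 0.006) × (1 − 0.006).
= 0.991 × 0.994 × 0.994 = 0.979144.

0.979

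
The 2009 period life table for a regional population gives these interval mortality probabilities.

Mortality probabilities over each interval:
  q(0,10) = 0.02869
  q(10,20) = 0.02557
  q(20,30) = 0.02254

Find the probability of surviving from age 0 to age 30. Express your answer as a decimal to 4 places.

0.9251

Chaining the interval survival probabilities: (1 − 0.02869) × (1 − 0.02557) × (1 − 0.02254).
= 0.97131 × 0.97443 × 0.97746 = 0.925140.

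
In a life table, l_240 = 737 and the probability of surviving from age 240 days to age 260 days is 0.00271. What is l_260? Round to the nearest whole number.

2

l_260 = l_240 × p = 737 × 0.00271 = 2.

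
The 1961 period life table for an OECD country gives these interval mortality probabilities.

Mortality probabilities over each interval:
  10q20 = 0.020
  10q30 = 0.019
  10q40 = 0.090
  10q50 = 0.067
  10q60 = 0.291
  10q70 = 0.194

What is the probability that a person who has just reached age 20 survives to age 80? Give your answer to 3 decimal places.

60p20 = (1 − 0.020) × (1 − 0.019) × (1 − 0.090) × (1 − 0.067) × (1 − 0.291) × (1 − 0.194).
= 0.980 × 0.981 × 0.910 × 0.933 × 0.709 × 0.806 = 0.466444.

0.466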